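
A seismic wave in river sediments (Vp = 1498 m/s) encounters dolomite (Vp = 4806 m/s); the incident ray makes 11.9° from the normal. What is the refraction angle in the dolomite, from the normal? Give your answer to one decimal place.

41.4°

Snell's law: sin θ₂ = (V₂/V₁)·sin θ₁ = (4806/1498)·sin 11.9° = 0.6616.
θ₂ = sin⁻¹(0.6616) = 41.42° (from vertical).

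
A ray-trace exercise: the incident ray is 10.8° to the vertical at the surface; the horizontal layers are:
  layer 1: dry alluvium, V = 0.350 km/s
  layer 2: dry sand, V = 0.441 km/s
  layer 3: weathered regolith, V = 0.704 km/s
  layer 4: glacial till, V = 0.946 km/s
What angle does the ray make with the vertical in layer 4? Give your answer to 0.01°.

Ray parameter p = sin 10.8° / 0.350 = 5.3538e-01 s/km.
sin θ_4 = p·V_4 = 5.3538e-01 × 0.946 = 0.5065.
θ_4 = arcsin 0.5065 = 30.43°.

30.43°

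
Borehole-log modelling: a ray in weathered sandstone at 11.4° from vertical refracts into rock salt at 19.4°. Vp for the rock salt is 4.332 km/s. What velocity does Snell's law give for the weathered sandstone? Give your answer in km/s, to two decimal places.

sin 11.4° = 0.1977; sin 19.4° = 0.3322.
V₁ = V₂·(sin θ₁/sin θ₂) = 4.332·(0.1977/0.3322) = 2.58 km/s.

2.58 km/s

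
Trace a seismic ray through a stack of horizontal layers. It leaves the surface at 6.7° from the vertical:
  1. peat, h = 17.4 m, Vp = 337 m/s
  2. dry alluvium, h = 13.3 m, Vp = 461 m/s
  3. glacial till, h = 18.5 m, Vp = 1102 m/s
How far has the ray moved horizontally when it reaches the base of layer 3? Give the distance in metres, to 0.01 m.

11.83 m

Apply Snell's law at each interface; in layer i the horizontal offset is hᵢ·tan θᵢ.
Layer 1: θ = 6.70°; offset = 17.4·tan 6.70° = 2.0440 m.
Layer 2: sin θ = 461·sin 6.7°/337 = 0.1596, θ = 9.18°; offset = 13.3·tan 9.18° = 2.1502 m.
Layer 3: sin θ = 1102·sin 6.7°/337 = 0.3815, θ = 22.43°; offset = 18.5·tan 22.43° = 7.6356 m.
Total horizontal offset = 11.8299 m.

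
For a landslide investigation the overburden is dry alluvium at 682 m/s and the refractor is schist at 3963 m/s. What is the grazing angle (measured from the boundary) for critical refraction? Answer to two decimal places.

80.09°

At critical incidence the refracted ray runs along the interface (θ₂ = 90°), so sin θ_c = V₁/V₂.
θ_c = arcsin(682/3963) = arcsin 0.1721 = 9.91°.
Measured from the interface: 90° − 9.91° = 80.09°.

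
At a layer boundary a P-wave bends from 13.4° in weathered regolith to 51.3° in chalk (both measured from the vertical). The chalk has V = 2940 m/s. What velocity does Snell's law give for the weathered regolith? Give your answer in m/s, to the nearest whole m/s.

Snell's law: sin 13.4°/V₁ = sin 51.3°/V₂.
V₁ = V₂·sin 13.4°/sin 51.3° = 2940 × 0.2969 = 873.03 m/s.

873 m/s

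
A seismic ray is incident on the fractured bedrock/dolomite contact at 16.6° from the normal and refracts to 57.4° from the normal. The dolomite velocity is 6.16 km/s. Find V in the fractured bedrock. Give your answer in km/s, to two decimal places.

Snell's law: sin 16.6°/V₁ = sin 57.4°/V₂.
V₁ = V₂·sin 16.6°/sin 57.4° = 6.16 × 0.3391 = 2.09 km/s.

2.09 km/s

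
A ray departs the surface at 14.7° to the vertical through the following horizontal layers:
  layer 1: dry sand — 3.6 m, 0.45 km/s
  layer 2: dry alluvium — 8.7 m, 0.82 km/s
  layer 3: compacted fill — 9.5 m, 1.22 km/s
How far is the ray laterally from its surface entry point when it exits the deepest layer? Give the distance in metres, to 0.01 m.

p = sin θ₁/V₁ = sin 14.7°/0.45 = 5.6391e-01 s/km is conserved through the stack.
Layer 1: θ = 14.70°; offset = 3.6·tan 14.70° = 0.9444 m.
Layer 2: sin θ = p·0.82 = 0.4624 → θ = 27.54°; offset = 8.7·tan 27.54° = 4.5371 m.
Layer 3: sin θ = p·1.22 = 0.6880 → θ = 43.47°; offset = 9.5·tan 43.47° = 9.0055 m.
Σ offsets = 14.4870 m.

14.49 m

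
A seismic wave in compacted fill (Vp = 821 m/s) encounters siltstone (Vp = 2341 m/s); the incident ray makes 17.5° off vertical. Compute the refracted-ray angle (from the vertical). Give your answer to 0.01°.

59.03°

Snell's law: sin θ₂ = (V₂/V₁)·sin θ₁ = (2341/821)·sin 17.5° = 0.8574.
θ₂ = arcsin 0.8574 = 59.03° from the normal.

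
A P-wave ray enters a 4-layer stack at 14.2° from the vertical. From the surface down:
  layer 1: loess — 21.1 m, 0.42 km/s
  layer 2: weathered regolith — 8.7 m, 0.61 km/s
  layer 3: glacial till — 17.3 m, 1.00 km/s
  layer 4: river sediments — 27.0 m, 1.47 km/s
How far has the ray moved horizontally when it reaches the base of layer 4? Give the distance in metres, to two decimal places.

Apply Snell's law at each interface; in layer i the horizontal offset is hᵢ·tan θᵢ.
Layer 1: θ = 14.20°; offset = 21.1·tan 14.20° = 5.3391 m.
Layer 2: sin θ = 0.61·sin 14.2°/0.42 = 0.3563, θ = 20.87°; offset = 8.7·tan 20.87° = 3.3173 m.
Layer 3: sin θ = 1.00·sin 14.2°/0.42 = 0.5841, θ = 35.74°; offset = 17.3·tan 35.74° = 12.4482 m.
Layer 4: sin θ = 1.47·sin 14.2°/0.42 = 0.8586, θ = 59.16°; offset = 27.0·tan 59.16° = 45.2158 m.
Total horizontal offset = 66.3205 m.

66.32 m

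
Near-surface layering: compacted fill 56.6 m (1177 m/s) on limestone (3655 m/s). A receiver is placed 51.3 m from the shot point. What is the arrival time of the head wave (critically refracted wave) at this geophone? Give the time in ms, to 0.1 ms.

θ_c = arcsin(V₁/V₂) = arcsin(1177/3655) = 18.79°, cos θ_c = 0.9467.
Intercept time tᵢ = 2h cos θ_c / V₁ = 2·56.6·0.9467/1177 = 0.09105 s.
t = x/V₂ + tᵢ = 51.3/3655 + 0.09105 = 0.10509 s.

105.1 ms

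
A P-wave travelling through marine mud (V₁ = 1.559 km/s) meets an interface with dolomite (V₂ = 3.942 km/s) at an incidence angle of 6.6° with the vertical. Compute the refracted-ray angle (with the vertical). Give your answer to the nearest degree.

17°

sin θ₁/V₁ = sin θ₂/V₂ ⇒ sin θ₂ = 3.942·sin 6.6°/1.559 = 3.942·0.1149/1.559 = 0.2906.
θ₂ = sin⁻¹(0.2906) = 16.90° (from vertical).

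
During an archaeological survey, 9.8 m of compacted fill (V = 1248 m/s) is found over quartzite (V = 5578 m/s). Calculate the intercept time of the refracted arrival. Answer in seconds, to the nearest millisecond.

0.015 s

θ_c = arcsin(V₁/V₂) = arcsin(1248/5578) = 12.93°; cos θ_c = 0.9746.
tᵢ = 2h·cos θ_c / V₁ = 2·9.8·0.9746 / 1248 = 0.01531 s.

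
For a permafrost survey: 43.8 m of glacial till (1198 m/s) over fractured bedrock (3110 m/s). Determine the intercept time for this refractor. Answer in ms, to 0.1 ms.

67.5 ms

tᵢ = 2h·√(V₂²−V₁²)/(V₁V₂).
√(V₂²−V₁²) = √(3110²−1198²) = 2870.0 m/s.
tᵢ = 2·43.8·2870.0/(1198·3110) = 0.06748 s.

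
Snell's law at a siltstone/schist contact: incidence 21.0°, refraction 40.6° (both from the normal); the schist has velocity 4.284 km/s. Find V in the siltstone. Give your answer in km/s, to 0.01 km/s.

sin 21.0° = 0.3584; sin 40.6° = 0.6508.
V₁ = V₂·(sin θ₁/sin θ₂) = 4.284·(0.3584/0.6508) = 2.36 km/s.

2.36 km/s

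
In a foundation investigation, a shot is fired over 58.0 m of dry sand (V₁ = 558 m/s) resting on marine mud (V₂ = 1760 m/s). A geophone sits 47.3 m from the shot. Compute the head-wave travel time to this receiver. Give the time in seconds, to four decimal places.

t = x/V₂ + 2h·√(V₂²−V₁²)/(V₁V₂).
√(V₂²−V₁²) = √(1760²−558²) = 1669.2 m/s; delay term = 2·58.0·1669.2/(558·1760) = 0.19716 s.
t = 47.3/1760 + 0.19716 = 0.22404 s.

0.2240 s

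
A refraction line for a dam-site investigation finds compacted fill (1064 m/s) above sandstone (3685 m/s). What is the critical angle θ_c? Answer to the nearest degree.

17°

Critical incidence: sin θ_c = V₁/V₂ = 1064/3685 = 0.2887.
θ_c = arcsin 0.2887 = 16.78°.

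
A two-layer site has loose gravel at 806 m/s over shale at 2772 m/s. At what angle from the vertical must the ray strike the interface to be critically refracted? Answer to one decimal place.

16.9°

At critical incidence the refracted ray runs along the interface (θ₂ = 90°), so sin θ_c = V₁/V₂.
θ_c = arcsin(806/2772) = arcsin 0.2908 = 16.90°.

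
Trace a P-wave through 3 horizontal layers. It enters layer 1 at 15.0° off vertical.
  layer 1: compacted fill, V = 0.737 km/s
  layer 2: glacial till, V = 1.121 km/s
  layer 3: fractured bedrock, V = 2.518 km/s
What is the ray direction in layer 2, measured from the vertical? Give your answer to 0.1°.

23.2°

Ray parameter p = sin 15.0° / 0.737 = 3.5118e-01 s/km.
sin θ_2 = p·V_2 = 3.5118e-01 × 1.121 = 0.3937.
θ_2 = 23.18° from the vertical.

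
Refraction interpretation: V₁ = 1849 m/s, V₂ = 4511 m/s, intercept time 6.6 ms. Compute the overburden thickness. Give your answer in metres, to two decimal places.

θ_c = arcsin(1849/4511) = 24.20°; cos θ_c = 0.9121.
tᵢ = 2h cos θ_c/V₁ ⇒ h = tᵢ·V₁/(2 cos θ_c) = 0.0066·1849/(2·0.9121) = 6.69 m.

6.69 m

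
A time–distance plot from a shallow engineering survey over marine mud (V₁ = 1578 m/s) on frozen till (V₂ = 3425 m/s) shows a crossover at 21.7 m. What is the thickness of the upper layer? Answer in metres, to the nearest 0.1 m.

6.6 m

x_cross = 2h·√((V₂+V₁)/(V₂−V₁)) → h = x_cross / (2·√((V₂+V₁)/(V₂−V₁))).
√((V₂+V₁)/(V₂−V₁)) = √((3425+1578)/(3425−1578)) = 1.6458.
h = 21.7 / (2·1.6458) = 6.59 m.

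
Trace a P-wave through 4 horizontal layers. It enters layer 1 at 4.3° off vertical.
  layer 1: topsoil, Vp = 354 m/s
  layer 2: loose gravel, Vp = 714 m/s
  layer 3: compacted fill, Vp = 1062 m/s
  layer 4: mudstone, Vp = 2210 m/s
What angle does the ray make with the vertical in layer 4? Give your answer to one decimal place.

Ray parameter p = sin 4.3° / 354 = 2.1180e-04 s/m.
sin θ_4 = p·V_4 = 2.1180e-04 × 2210 = 0.4681.
θ_4 = 27.91° from the vertical.

27.9°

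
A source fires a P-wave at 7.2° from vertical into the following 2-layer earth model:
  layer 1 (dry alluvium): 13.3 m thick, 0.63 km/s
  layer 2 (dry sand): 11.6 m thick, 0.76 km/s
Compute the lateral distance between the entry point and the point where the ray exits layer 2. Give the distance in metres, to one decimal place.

3.5 m

Apply Snell's law at each interface; in layer i the horizontal offset is hᵢ·tan θᵢ.
Layer 1: θ = 7.20°; offset = 13.3·tan 7.20° = 1.680 m.
Layer 2: sin θ = 0.76·sin 7.2°/0.63 = 0.1512, θ = 8.70°; offset = 11.6·tan 8.70° = 1.774 m.
Total horizontal offset = 3.454 m.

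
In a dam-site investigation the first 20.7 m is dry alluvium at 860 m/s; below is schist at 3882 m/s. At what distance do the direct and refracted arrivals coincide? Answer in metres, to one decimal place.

θ_c = arcsin(860/3882) = 12.80°, so cos θ_c = 0.9752 and tᵢ = 2h cos θ_c/V₁ = 0.0469 s.
At crossover x/V₁ = x/V₂ + tᵢ ⇒ x = tᵢ/(1/V₁ − 1/V₂) = 0.04694/(1.1628e-03 − 2.5760e-04) = 51.86 m.

51.9 m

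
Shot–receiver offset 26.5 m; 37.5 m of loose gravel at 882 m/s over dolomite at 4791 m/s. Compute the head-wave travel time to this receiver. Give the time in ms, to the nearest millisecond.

89 ms

θ_c = arcsin(V₁/V₂) = arcsin(882/4791) = 10.61°, cos θ_c = 0.9829.
Intercept time tᵢ = 2h cos θ_c / V₁ = 2·37.5·0.9829/882 = 0.08358 s.
t = x/V₂ + tᵢ = 26.5/4791 + 0.08358 = 0.08911 s.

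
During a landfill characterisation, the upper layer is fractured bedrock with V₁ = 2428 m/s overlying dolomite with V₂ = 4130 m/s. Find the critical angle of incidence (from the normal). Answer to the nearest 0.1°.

Critical incidence: sin θ_c = V₁/V₂ = 2428/4130 = 0.5879.
θ_c = arcsin 0.5879 = 36.01°.

36.0°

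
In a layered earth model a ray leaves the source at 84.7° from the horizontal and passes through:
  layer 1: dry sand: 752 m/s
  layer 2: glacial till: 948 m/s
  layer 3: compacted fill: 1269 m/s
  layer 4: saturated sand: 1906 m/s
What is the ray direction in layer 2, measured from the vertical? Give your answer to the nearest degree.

7°

From the normal: θ₁ = 90° − 84.7° = 5.3°.
Ray parameter p = sin 5.3° / 752 = 1.2283e-04 s/m.
sin θ_2 = p·V_2 = 1.2283e-04 × 948 = 0.1164.
θ_2 = 6.69° from the vertical.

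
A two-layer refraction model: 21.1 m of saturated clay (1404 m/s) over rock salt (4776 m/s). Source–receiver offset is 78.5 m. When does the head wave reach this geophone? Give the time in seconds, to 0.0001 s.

0.0452 s

θ_c = arcsin(V₁/V₂) = arcsin(1404/4776) = 17.10°, cos θ_c = 0.9558.
Intercept time tᵢ = 2h cos θ_c / V₁ = 2·21.1·0.9558/1404 = 0.02873 s.
t = x/V₂ + tᵢ = 78.5/4776 + 0.02873 = 0.04517 s.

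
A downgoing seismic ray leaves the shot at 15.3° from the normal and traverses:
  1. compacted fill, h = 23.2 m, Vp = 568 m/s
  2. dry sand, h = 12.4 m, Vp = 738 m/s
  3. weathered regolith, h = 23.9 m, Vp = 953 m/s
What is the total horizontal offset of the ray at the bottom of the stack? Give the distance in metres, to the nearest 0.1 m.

22.7 m

p = sin θ₁/V₁ = sin 15.3°/568 = 4.6457e-04 s/m is conserved through the stack.
Layer 1: θ = 15.30°; offset = 23.2·tan 15.30° = 6.347 m.
Layer 2: sin θ = p·738 = 0.3428 → θ = 20.05°; offset = 12.4·tan 20.05° = 4.526 m.
Layer 3: sin θ = p·953 = 0.4427 → θ = 26.28°; offset = 23.9·tan 26.28° = 11.801 m.
Summing the layer offsets gives 22.673 m.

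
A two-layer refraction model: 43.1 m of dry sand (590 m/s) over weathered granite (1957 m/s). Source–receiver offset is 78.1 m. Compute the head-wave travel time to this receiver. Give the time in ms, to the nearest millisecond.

179 ms

t = x/V₂ + 2h·√(V₂²−V₁²)/(V₁V₂).
√(V₂²−V₁²) = √(1957²−590²) = 1865.9 m/s; delay term = 2·43.1·1865.9/(590·1957) = 0.13930 s.
t = 78.1/1957 + 0.13930 = 0.17921 s.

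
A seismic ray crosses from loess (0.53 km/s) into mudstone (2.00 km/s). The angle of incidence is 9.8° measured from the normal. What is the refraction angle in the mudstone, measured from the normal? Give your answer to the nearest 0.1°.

sin θ₁/V₁ = sin θ₂/V₂ ⇒ sin θ₂ = 2.00·sin 9.8°/0.53 = 2.00·0.1702/0.53 = 0.6423.
θ₂ = arcsin 0.6423 = 39.96° from the normal.

40.0°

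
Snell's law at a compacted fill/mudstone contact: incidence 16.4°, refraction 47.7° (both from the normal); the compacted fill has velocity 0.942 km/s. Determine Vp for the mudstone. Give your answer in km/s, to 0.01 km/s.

Snell's law: sin 16.4°/V₁ = sin 47.7°/V₂.
V₂ = V₁·sin 47.7°/sin 16.4° = 0.942 × 2.6196 = 2.47 km/s.

2.47 km/s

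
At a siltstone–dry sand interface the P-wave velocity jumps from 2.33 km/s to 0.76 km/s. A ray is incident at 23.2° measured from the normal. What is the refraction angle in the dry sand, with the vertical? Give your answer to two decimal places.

Snell's law: sin θ₂ = (V₂/V₁)·sin θ₁ = (0.76/2.33)·sin 23.2° = 0.1285.
θ₂ = arcsin 0.1285 = 7.38° from the normal.

7.38°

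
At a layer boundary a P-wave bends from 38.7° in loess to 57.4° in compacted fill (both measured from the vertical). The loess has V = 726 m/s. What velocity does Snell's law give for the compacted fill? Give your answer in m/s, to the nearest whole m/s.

978 m/s

sin 38.7° = 0.6252; sin 57.4° = 0.8425.
V₂ = V₁·(sin θ₂/sin θ₁) = 726·(0.8425/0.6252) = 978.21 m/s.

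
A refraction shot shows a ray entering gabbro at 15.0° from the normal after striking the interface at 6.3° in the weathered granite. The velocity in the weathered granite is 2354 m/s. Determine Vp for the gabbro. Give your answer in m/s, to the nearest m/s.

Snell's law: sin 6.3°/V₁ = sin 15.0°/V₂.
V₂ = V₁·sin 15.0°/sin 6.3° = 2354 × 2.3586 = 5552.14 m/s.

5552 m/s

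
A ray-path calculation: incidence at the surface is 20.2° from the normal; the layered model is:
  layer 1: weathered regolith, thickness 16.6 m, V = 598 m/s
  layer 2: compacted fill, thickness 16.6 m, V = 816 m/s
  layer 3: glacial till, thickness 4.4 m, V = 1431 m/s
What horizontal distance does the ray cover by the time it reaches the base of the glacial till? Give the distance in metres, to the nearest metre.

Apply Snell's law at each interface; in layer i the horizontal offset is hᵢ·tan θᵢ.
Layer 1: θ = 20.20°; offset = 16.6·tan 20.20° = 6.108 m.
Layer 2: sin θ = 816·sin 20.2°/598 = 0.4712, θ = 28.11°; offset = 16.6·tan 28.11° = 8.868 m.
Layer 3: sin θ = 1431·sin 20.2°/598 = 0.8263, θ = 55.72°; offset = 4.4·tan 55.72° = 6.455 m.
Total horizontal offset = 21.430 m.

21 m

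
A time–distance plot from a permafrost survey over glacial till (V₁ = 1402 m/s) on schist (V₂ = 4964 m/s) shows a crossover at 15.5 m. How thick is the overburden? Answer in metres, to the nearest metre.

6 m

x_cross = 2h·√((V₂+V₁)/(V₂−V₁)) → h = x_cross / (2·√((V₂+V₁)/(V₂−V₁))).
√((V₂+V₁)/(V₂−V₁)) = √((4964+1402)/(4964−1402)) = 1.3369.
h = 15.5 / (2·1.3369) = 5.80 m.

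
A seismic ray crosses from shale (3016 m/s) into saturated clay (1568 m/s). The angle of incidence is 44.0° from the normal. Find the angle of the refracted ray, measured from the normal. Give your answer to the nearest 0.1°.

Snell's law: sin θ₂ = (V₂/V₁)·sin θ₁ = (1568/3016)·sin 44.0° = 0.3611.
θ₂ = arcsin 0.3611 = 21.17° from the normal.

21.2°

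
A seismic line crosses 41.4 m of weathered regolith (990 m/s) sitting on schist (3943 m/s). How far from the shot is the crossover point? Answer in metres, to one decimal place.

107.0 m

θ_c = arcsin(990/3943) = 14.54°, so cos θ_c = 0.9680 and tᵢ = 2h cos θ_c/V₁ = 0.0810 s.
At crossover x/V₁ = x/V₂ + tᵢ ⇒ x = tᵢ/(1/V₁ − 1/V₂) = 0.08096/(1.0101e-03 − 2.5361e-04) = 107.02 m.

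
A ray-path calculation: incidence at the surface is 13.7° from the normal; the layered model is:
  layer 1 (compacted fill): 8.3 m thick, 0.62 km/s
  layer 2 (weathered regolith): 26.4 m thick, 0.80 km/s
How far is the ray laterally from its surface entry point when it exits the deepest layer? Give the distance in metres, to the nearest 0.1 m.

10.5 m

Ray parameter p = sin 13.7° / 0.62 km/s = 3.8200e-01 s/km.
Layer 1: θ = 13.70°; offset = 8.3·tan 13.70° = 2.023 m.
Layer 2: sin θ = p·0.80 = 0.3056 → θ = 17.79°; offset = 26.4·tan 17.79° = 8.473 m.
Total horizontal offset = 10.496 m.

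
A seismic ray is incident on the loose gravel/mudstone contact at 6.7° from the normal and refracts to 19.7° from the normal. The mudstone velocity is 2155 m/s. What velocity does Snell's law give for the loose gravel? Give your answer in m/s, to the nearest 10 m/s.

750 m/s

sin 6.7° = 0.1167; sin 19.7° = 0.3371.
V₁ = V₂·(sin θ₁/sin θ₂) = 2155·(0.1167/0.3371) = 745.86 m/s.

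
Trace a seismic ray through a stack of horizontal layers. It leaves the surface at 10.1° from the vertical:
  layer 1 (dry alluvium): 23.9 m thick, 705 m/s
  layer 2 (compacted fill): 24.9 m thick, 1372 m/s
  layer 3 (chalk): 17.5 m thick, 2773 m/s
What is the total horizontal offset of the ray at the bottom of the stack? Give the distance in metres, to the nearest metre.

30 m

Apply Snell's law at each interface; in layer i the horizontal offset is hᵢ·tan θᵢ.
Layer 1: θ = 10.10°; offset = 23.9·tan 10.10° = 4.257 m.
Layer 2: sin θ = 1372·sin 10.1°/705 = 0.3413, θ = 19.95°; offset = 24.9·tan 19.95° = 9.041 m.
Layer 3: sin θ = 2773·sin 10.1°/705 = 0.6898, θ = 43.61°; offset = 17.5·tan 43.61° = 16.672 m.
Summing the layer offsets gives 29.970 m.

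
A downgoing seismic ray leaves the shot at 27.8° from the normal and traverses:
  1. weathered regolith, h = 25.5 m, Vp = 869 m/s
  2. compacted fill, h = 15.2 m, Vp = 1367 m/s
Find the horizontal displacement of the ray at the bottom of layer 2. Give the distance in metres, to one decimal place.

Apply Snell's law at each interface; in layer i the horizontal offset is hᵢ·tan θᵢ.
Layer 1: θ = 27.80°; offset = 25.5·tan 27.80° = 13.445 m.
Layer 2: sin θ = 1367·sin 27.8°/869 = 0.7337, θ = 47.19°; offset = 15.2·tan 47.19° = 16.411 m.
Σ offsets = 29.856 m.

29.9 m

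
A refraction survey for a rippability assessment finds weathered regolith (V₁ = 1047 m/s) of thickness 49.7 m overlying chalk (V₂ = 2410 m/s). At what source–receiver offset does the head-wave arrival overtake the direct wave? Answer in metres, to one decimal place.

x_cross = 2h·√((V₂+V₁)/(V₂−V₁)).
(V₂+V₁)/(V₂−V₁) = (2410+1047)/(2410−1047) = 2.5363; √ = 1.5926.
x_cross = 2·49.7·1.5926 = 158.30 m.

158.3 m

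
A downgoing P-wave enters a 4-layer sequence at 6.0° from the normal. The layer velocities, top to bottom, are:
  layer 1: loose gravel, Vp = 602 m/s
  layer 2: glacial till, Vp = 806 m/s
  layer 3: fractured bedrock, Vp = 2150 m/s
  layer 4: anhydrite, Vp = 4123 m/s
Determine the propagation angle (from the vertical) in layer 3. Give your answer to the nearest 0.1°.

Snell's law across each interface conserves sin θ / V, so sin θ_3 = V_3·sin θ₁/V₁.
sin θ_3 = 2150 × sin 6.0° / 602 = 0.3733.
θ_3 = arcsin 0.3733 = 21.92°.

21.9°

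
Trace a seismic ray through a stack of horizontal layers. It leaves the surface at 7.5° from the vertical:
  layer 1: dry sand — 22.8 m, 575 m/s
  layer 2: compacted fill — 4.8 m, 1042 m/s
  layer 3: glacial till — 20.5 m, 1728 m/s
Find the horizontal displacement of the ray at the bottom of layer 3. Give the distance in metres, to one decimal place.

12.9 m

Apply Snell's law at each interface; in layer i the horizontal offset is hᵢ·tan θᵢ.
Layer 1: θ = 7.50°; offset = 22.8·tan 7.50° = 3.002 m.
Layer 2: sin θ = 1042·sin 7.5°/575 = 0.2365, θ = 13.68°; offset = 4.8·tan 13.68° = 1.169 m.
Layer 3: sin θ = 1728·sin 7.5°/575 = 0.3923, θ = 23.10°; offset = 20.5·tan 23.10° = 8.742 m.
Total horizontal offset = 12.912 m.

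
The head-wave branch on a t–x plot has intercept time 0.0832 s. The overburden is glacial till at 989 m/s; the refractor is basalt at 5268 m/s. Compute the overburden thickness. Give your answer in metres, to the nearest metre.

42 m

h = tᵢ·V₁·V₂ / (2·√(V₂²−V₁²)).
√(V₂²−V₁²) = √(5268² − 989²) = 5174.3 m/s.
h = 0.0832 s × 989 × 5268 / (2 × 5174.3) = 41.89 m.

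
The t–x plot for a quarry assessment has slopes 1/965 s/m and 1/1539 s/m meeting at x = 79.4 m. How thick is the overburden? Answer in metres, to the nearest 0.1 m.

x_cross = 2h·√((V₂+V₁)/(V₂−V₁)) → h = x_cross / (2·√((V₂+V₁)/(V₂−V₁))).
√((V₂+V₁)/(V₂−V₁)) = √((1539+965)/(1539−965)) = 2.0886.
h = 79.4 / (2·2.0886) = 19.01 m.

19.0 m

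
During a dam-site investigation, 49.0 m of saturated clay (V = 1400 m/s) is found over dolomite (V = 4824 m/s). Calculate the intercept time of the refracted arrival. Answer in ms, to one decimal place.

67.0 ms

tᵢ = 2h·√(V₂²−V₁²)/(V₁V₂).
√(V₂²−V₁²) = √(4824²−1400²) = 4616.4 m/s.
tᵢ = 2·49.0·4616.4/(1400·4824) = 0.06699 s.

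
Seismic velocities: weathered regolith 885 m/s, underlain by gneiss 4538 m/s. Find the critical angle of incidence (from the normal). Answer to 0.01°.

11.25°

Critical incidence: sin θ_c = V₁/V₂ = 885/4538 = 0.1950.
θ_c = arcsin 0.1950 = 11.25°.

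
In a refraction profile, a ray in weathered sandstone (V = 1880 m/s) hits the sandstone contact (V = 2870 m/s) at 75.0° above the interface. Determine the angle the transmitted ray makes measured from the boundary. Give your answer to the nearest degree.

67°

Convert to the normal: θ₁ = 90° − 75.0° = 15.0°.
Snell's law: sin θ₂ = (V₂/V₁)·sin θ₁ = (2870/1880)·sin 15.0° = 0.3951.
θ₂ = arcsin 0.3951 = 23.27° from the normal.
From the interface: 90° − 23.27° = 66.73°.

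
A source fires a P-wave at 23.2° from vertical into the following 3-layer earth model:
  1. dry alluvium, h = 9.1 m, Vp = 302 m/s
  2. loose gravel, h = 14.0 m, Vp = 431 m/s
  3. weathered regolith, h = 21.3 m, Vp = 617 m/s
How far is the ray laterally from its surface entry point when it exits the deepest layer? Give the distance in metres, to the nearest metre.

42 m

Apply Snell's law at each interface; in layer i the horizontal offset is hᵢ·tan θᵢ.
Layer 1: θ = 23.20°; offset = 9.1·tan 23.20° = 3.900 m.
Layer 2: sin θ = 431·sin 23.2°/302 = 0.5622, θ = 34.21°; offset = 14.0·tan 34.21° = 9.518 m.
Layer 3: sin θ = 617·sin 23.2°/302 = 0.8048, θ = 53.59°; offset = 21.3·tan 53.59° = 28.885 m.
Total horizontal offset = 42.303 m.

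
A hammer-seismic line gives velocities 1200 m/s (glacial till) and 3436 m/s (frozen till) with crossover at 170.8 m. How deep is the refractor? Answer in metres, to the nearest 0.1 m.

59.3 m

x_cross = 2h·√((V₂+V₁)/(V₂−V₁)) → h = x_cross / (2·√((V₂+V₁)/(V₂−V₁))).
√((V₂+V₁)/(V₂−V₁)) = √((3436+1200)/(3436−1200)) = 1.4399.
h = 170.8 / (2·1.4399) = 59.31 m.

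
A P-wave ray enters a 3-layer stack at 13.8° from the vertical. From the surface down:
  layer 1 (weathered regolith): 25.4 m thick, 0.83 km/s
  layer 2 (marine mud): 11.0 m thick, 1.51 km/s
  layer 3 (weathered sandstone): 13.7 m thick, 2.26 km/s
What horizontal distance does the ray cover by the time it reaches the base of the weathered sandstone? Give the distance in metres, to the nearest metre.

23 m

Ray parameter p = sin 13.8° / 0.83 km/s = 2.8739e-01 s/km.
Layer 1: θ = 13.80°; offset = 25.4·tan 13.80° = 6.239 m.
Layer 2: sin θ = p·1.51 = 0.4340 → θ = 25.72°; offset = 11.0·tan 25.72° = 5.298 m.
Layer 3: sin θ = p·2.26 = 0.6495 → θ = 40.50°; offset = 13.7·tan 40.50° = 11.703 m.
Summing the layer offsets gives 23.240 m.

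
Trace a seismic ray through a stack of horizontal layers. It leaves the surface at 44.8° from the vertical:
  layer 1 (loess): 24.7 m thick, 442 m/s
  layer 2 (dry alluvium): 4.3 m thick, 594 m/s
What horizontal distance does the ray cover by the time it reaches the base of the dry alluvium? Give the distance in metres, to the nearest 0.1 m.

37.2 m

p = sin θ₁/V₁ = sin 44.8°/442 = 1.5942e-03 s/m is conserved through the stack.
Layer 1: θ = 44.80°; offset = 24.7·tan 44.80° = 24.528 m.
Layer 2: sin θ = p·594 = 0.9470 → θ = 71.25°; offset = 4.3·tan 71.25° = 12.670 m.
Summing the layer offsets gives 37.198 m.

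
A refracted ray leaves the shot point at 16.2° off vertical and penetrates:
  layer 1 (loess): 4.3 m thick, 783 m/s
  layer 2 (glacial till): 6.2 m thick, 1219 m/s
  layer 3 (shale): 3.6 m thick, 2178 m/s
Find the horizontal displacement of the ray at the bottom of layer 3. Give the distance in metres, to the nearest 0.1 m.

8.7 m

Ray parameter p = sin 16.2° / 783 m/s = 3.5631e-04 s/m.
Layer 1: θ = 16.20°; offset = 4.3·tan 16.20° = 1.249 m.
Layer 2: sin θ = p·1219 = 0.4343 → θ = 25.74°; offset = 6.2·tan 25.74° = 2.990 m.
Layer 3: sin θ = p·2178 = 0.7760 → θ = 50.90°; offset = 3.6·tan 50.90° = 4.430 m.
Total horizontal offset = 8.669 m.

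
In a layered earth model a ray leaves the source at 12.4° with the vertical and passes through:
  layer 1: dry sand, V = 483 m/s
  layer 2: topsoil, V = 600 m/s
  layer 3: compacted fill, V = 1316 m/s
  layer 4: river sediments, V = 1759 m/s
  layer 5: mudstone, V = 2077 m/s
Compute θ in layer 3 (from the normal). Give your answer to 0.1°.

Snell's law across each interface conserves sin θ / V, so sin θ_3 = V_3·sin θ₁/V₁.
sin θ_3 = 1316 × sin 12.4° / 483 = 0.5851.
θ_3 = arcsin 0.5851 = 35.81°.

35.8°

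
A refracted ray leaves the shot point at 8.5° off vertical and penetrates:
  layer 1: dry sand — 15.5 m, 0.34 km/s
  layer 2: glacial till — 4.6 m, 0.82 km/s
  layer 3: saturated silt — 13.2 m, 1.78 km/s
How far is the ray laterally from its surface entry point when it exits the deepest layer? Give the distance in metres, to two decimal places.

Apply Snell's law at each interface; in layer i the horizontal offset is hᵢ·tan θᵢ.
Layer 1: θ = 8.50°; offset = 15.5·tan 8.50° = 2.3165 m.
Layer 2: sin θ = 0.82·sin 8.5°/0.34 = 0.3565, θ = 20.88°; offset = 4.6·tan 20.88° = 1.7551 m.
Layer 3: sin θ = 1.78·sin 8.5°/0.34 = 0.7738, θ = 50.70°; offset = 13.2·tan 50.70° = 16.1265 m.
Σ offsets = 20.1981 m.

20.20 m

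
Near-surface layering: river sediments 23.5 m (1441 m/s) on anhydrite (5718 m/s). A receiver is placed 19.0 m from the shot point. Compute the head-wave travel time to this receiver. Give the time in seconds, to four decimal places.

t = x/V₂ + 2h·√(V₂²−V₁²)/(V₁V₂).
√(V₂²−V₁²) = √(5718²−1441²) = 5533.4 m/s; delay term = 2·23.5·5533.4/(1441·5718) = 0.03156 s.
t = 19.0/5718 + 0.03156 = 0.03489 s.

0.0349 s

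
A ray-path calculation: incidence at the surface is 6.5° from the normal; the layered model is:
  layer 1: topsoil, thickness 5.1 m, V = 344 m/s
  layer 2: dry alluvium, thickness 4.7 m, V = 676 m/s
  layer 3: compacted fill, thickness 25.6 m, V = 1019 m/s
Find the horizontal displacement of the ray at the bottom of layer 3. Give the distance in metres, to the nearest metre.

p = sin θ₁/V₁ = sin 6.5°/344 = 3.2908e-04 s/m is conserved through the stack.
Layer 1: θ = 6.50°; offset = 5.1·tan 6.50° = 0.581 m.
Layer 2: sin θ = p·676 = 0.2225 → θ = 12.85°; offset = 4.7·tan 12.85° = 1.072 m.
Layer 3: sin θ = p·1019 = 0.3353 → θ = 19.59°; offset = 25.6·tan 19.59° = 9.112 m.
Summing the layer offsets gives 10.766 m.

11 m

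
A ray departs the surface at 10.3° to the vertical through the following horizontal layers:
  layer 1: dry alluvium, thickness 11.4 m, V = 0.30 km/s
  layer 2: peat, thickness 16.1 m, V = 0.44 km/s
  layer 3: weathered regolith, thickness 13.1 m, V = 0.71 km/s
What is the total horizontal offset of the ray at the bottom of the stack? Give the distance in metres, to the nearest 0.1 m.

12.6 m

Ray parameter p = sin 10.3° / 0.30 km/s = 5.9601e-01 s/km.
Layer 1: θ = 10.30°; offset = 11.4·tan 10.30° = 2.072 m.
Layer 2: sin θ = p·0.44 = 0.2622 → θ = 15.20°; offset = 16.1·tan 15.20° = 4.375 m.
Layer 3: sin θ = p·0.71 = 0.4232 → θ = 25.03°; offset = 13.1·tan 25.03° = 6.118 m.
Summing the layer offsets gives 12.565 m.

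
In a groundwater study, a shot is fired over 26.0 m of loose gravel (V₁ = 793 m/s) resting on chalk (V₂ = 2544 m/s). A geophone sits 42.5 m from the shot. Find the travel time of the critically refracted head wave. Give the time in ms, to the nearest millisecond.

t = x/V₂ + 2h·√(V₂²−V₁²)/(V₁V₂).
√(V₂²−V₁²) = √(2544²−793²) = 2417.2 m/s; delay term = 2·26.0·2417.2/(793·2544) = 0.06231 s.
t = 42.5/2544 + 0.06231 = 0.07901 s.

79 ms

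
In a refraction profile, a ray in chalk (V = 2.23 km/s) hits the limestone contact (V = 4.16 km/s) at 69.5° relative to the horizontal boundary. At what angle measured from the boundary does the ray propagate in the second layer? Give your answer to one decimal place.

49.2°

Angle from the normal: 90° − 69.5° = 20.5°.
sin θ₁/V₁ = sin θ₂/V₂ ⇒ sin θ₂ = 4.16·sin 20.5°/2.23 = 4.16·0.3502/2.23 = 0.6533.
θ₂ = arcsin 0.6533 = 40.79° from the normal.
From the interface: 90° − 40.79° = 49.21°.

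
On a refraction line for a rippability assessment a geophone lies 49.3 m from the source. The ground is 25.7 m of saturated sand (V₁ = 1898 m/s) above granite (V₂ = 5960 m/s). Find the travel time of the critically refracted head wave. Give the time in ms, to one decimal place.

33.9 ms

θ_c = arcsin(V₁/V₂) = arcsin(1898/5960) = 18.57°, cos θ_c = 0.9479.
Intercept time tᵢ = 2h cos θ_c / V₁ = 2·25.7·0.9479/1898 = 0.02567 s.
t = x/V₂ + tᵢ = 49.3/5960 + 0.02567 = 0.03394 s.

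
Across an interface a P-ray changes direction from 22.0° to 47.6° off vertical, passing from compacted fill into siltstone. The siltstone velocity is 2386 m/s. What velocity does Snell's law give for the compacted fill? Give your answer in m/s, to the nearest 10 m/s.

1210 m/s

sin 22.0° = 0.3746; sin 47.6° = 0.7385.
V₁ = V₂·(sin θ₁/sin θ₂) = 2386·(0.3746/0.7385) = 1210.38 m/s.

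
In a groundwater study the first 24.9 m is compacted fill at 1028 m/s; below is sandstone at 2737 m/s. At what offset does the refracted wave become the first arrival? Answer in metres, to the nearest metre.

θ_c = arcsin(1028/2737) = 22.06°, so cos θ_c = 0.9268 and tᵢ = 2h cos θ_c/V₁ = 0.0449 s.
At crossover x/V₁ = x/V₂ + tᵢ ⇒ x = tᵢ/(1/V₁ − 1/V₂) = 0.04490/(9.7276e-04 − 3.6536e-04) = 73.92 m.

74 m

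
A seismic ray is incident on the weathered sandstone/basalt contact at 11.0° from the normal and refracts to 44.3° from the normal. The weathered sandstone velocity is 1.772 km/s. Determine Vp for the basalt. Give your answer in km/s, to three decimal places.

6.486 km/s

sin 11.0° = 0.1908; sin 44.3° = 0.6984.
V₂ = V₁·(sin θ₂/sin θ₁) = 1.772·(0.6984/0.1908) = 6.486 km/s.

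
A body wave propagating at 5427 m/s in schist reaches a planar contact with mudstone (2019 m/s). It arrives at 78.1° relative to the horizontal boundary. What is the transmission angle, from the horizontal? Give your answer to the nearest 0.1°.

Convert to the normal: θ₁ = 90° − 78.1° = 11.9°.
sin θ₁/V₁ = sin θ₂/V₂ ⇒ sin θ₂ = 2019·sin 11.9°/5427 = 2019·0.2062/5427 = 0.0767.
θ₂ = arcsin 0.0767 = 4.40° from the normal.
From the interface: 90° − 4.40° = 85.60°.

85.6°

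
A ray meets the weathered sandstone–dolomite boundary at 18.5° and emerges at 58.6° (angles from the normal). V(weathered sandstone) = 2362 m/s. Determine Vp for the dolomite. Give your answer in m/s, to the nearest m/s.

6354 m/s

Snell's law: sin 18.5°/V₁ = sin 58.6°/V₂.
V₂ = V₁·sin 58.6°/sin 18.5° = 2362 × 2.6900 = 6353.79 m/s.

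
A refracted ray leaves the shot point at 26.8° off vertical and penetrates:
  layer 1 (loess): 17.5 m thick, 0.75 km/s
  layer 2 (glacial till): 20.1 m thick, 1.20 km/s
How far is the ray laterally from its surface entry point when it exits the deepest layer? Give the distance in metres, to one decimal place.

Apply Snell's law at each interface; in layer i the horizontal offset is hᵢ·tan θᵢ.
Layer 1: θ = 26.80°; offset = 17.5·tan 26.80° = 8.840 m.
Layer 2: sin θ = 1.20·sin 26.8°/0.75 = 0.7214, θ = 46.17°; offset = 20.1·tan 46.17° = 20.939 m.
Total horizontal offset = 29.778 m.

29.8 m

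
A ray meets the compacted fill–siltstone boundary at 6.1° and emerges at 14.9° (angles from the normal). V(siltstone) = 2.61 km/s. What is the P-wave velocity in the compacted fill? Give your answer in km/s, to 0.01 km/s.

1.08 km/s

Snell's law: sin 6.1°/V₁ = sin 14.9°/V₂.
V₁ = V₂·sin 6.1°/sin 14.9° = 2.61 × 0.4133 = 1.08 km/s.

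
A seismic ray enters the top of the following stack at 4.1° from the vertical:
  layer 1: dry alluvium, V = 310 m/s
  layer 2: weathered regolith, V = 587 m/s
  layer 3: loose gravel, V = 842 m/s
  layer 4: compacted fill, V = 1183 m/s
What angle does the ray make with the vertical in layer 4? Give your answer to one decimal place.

Ray parameter p = sin 4.1° / 310 = 2.3064e-04 s/m.
sin θ_4 = p·V_4 = 2.3064e-04 × 1183 = 0.2728.
θ_4 = 15.83° from the vertical.

15.8°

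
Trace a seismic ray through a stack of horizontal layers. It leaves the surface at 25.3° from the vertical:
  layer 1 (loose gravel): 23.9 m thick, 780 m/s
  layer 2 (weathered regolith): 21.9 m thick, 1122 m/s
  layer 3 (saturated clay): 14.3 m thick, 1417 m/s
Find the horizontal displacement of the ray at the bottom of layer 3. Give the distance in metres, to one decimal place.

p = sin θ₁/V₁ = sin 25.3°/780 = 5.4789e-04 s/m is conserved through the stack.
Layer 1: θ = 25.30°; offset = 23.9·tan 25.30° = 11.297 m.
Layer 2: sin θ = p·1122 = 0.6147 → θ = 37.93°; offset = 21.9·tan 37.93° = 17.069 m.
Layer 3: sin θ = p·1417 = 0.7764 → θ = 50.93°; offset = 14.3·tan 50.93° = 17.614 m.
Total horizontal offset = 45.981 m.

46.0 m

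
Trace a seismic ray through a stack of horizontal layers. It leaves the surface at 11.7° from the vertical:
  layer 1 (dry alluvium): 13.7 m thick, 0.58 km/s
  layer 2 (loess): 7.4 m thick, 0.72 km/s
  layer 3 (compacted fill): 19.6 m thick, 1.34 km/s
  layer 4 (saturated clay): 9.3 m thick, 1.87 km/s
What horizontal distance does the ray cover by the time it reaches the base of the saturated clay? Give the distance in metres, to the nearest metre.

23 m

Apply Snell's law at each interface; in layer i the horizontal offset is hᵢ·tan θᵢ.
Layer 1: θ = 11.70°; offset = 13.7·tan 11.70° = 2.837 m.
Layer 2: sin θ = 0.72·sin 11.7°/0.58 = 0.2517, θ = 14.58°; offset = 7.4·tan 14.58° = 1.925 m.
Layer 3: sin θ = 1.34·sin 11.7°/0.58 = 0.4685, θ = 27.94°; offset = 19.6·tan 27.94° = 10.394 m.
Layer 4: sin θ = 1.87·sin 11.7°/0.58 = 0.6538, θ = 40.83°; offset = 9.3·tan 40.83° = 8.036 m.
Σ offsets = 23.192 m.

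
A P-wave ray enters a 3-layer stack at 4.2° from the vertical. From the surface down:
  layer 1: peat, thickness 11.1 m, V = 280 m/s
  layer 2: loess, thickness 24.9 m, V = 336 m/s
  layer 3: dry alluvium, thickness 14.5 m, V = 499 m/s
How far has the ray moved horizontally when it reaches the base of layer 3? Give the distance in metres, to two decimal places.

4.92 m

p = sin θ₁/V₁ = sin 4.2°/280 = 2.6156e-04 s/m is conserved through the stack.
Layer 1: θ = 4.20°; offset = 11.1·tan 4.20° = 0.8151 m.
Layer 2: sin θ = p·336 = 0.0879 → θ = 5.04°; offset = 24.9·tan 5.04° = 2.1969 m.
Layer 3: sin θ = p·499 = 0.1305 → θ = 7.50°; offset = 14.5·tan 7.50° = 1.9089 m.
Total horizontal offset = 4.9209 m.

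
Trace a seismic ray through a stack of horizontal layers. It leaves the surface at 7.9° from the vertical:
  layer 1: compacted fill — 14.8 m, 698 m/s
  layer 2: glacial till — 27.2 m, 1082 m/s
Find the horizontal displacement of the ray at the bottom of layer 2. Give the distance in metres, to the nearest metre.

8 m

Apply Snell's law at each interface; in layer i the horizontal offset is hᵢ·tan θᵢ.
Layer 1: θ = 7.90°; offset = 14.8·tan 7.90° = 2.054 m.
Layer 2: sin θ = 1082·sin 7.9°/698 = 0.2131, θ = 12.30°; offset = 27.2·tan 12.30° = 5.931 m.
Summing the layer offsets gives 7.985 m.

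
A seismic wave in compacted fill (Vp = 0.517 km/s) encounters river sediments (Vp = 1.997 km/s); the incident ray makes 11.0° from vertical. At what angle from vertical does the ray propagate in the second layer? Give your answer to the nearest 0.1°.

sin θ₁/V₁ = sin θ₂/V₂ ⇒ sin θ₂ = 1.997·sin 11.0°/0.517 = 1.997·0.1908/0.517 = 0.7370.
θ₂ = sin⁻¹(0.7370) = 47.48° (from vertical).

47.5°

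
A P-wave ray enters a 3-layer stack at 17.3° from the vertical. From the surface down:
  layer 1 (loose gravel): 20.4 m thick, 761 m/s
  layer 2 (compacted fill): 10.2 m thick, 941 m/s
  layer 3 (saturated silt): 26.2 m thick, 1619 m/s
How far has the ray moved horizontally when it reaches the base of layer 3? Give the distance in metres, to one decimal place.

Apply Snell's law at each interface; in layer i the horizontal offset is hᵢ·tan θᵢ.
Layer 1: θ = 17.30°; offset = 20.4·tan 17.30° = 6.354 m.
Layer 2: sin θ = 941·sin 17.3°/761 = 0.3677, θ = 21.57°; offset = 10.2·tan 21.57° = 4.033 m.
Layer 3: sin θ = 1619·sin 17.3°/761 = 0.6327, θ = 39.25°; offset = 26.2·tan 39.25° = 21.403 m.
Summing the layer offsets gives 31.791 m.

31.8 m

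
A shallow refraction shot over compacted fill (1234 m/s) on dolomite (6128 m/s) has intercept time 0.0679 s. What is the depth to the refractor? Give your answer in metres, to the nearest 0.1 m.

42.8 m

θ_c = arcsin(1234/6128) = 11.62°; cos θ_c = 0.9795.
tᵢ = 2h cos θ_c/V₁ ⇒ h = tᵢ·V₁/(2 cos θ_c) = 0.0679·1234/(2·0.9795) = 42.77 m.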